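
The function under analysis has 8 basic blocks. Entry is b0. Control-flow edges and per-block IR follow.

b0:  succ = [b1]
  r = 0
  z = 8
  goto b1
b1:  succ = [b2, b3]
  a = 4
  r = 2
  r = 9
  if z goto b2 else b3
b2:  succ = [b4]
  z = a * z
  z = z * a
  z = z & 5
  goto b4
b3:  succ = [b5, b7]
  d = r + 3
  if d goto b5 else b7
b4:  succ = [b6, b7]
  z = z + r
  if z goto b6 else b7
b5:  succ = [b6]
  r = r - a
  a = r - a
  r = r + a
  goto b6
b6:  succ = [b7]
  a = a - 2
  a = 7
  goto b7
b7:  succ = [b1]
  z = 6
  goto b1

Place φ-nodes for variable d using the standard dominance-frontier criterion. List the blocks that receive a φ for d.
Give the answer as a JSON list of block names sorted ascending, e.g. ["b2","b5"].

Answer: ["b1", "b6", "b7"]

Derivation:
idom tree: b1←b0 b2←b1 b3←b1 b4←b2 b5←b3 b6←b1 b7←b1
Dom at joins:
  b1: preds {b0,b7}: {b0} ∩ {b0,b1,b7} = {b0}; idom=b0
  b6: preds {b4,b5}: {b0,b1,b2,b4} ∩ {b0,b1,b3,b5} = {b0,b1}; idom=b1
  b7: preds {b3,b4,b6}: {b0,b1,b3} ∩ {b0,b1,b2,b4} ∩ {b0,b1,b6} = {b0,b1}; idom=b1

DF derivation:
  b1←b0: walk · to b0
  b1←b7: walk b7→b1 to b0
  b6←b4: walk b4→b2 to b1
  b6←b5: walk b5→b3 to b1
  b7←b3: walk b3 to b1
  b7←b4: walk b4→b2 to b1
  b7←b6: walk b6 to b1
  b0: DF=∅
  b1: DF={b1}
  b2: DF={b6,b7}
  b3: DF={b6,b7}
  b4: DF={b6,b7}
  b5: DF={b6}
  b6: DF={b7}
  b7: DF={b1}

φ for d: defs {b3}
  DF⁺ = {b1,b6,b7}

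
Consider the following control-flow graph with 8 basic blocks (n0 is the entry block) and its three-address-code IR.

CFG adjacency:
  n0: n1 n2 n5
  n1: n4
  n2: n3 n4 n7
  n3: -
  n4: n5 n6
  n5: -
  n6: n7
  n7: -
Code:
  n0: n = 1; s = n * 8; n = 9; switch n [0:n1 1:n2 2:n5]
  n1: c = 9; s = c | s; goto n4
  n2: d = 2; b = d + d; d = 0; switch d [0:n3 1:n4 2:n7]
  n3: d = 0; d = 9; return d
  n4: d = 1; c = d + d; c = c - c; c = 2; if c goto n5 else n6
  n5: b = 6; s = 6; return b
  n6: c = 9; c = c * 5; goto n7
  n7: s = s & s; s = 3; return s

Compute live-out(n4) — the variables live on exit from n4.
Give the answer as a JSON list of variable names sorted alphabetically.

def/use:
  n0: def={n,s} ue=∅
  n1: def={c,s} ue={s}
  n2: def={b,d} ue=∅
  n3: def={d} ue=∅
  n4: def={c,d} ue=∅
  n5: def={b,s} ue=∅
  n6: def={c} ue=∅
  n7: def={s} ue={s}

Liveness:
  live n0: ∅→{s}
  live n1: {s}→{s}
  live n2: {s}→{s}
  live n3: ∅→∅
  live n4: {s}→{s}
  live n5: ∅→∅
  live n6: {s}→{s}
  live n7: {s}→∅

live-out(n4) = ["s"]

Answer: ["s"]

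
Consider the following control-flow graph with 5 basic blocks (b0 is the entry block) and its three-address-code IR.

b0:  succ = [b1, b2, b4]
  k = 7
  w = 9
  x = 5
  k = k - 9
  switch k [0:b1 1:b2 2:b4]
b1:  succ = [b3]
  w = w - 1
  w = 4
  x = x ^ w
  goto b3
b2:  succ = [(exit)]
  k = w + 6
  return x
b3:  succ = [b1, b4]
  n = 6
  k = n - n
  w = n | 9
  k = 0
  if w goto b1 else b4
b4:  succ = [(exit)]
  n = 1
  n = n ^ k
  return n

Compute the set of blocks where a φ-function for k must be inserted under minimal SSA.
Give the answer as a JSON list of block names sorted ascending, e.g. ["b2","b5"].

idom tree: b1←b0 b2←b0 b3←b1 b4←b0
Dom at joins:
  b1: preds {b0,b3}: {b0} ∩ {b0,b1,b3} = {b0}; idom=b0
  b4: preds {b0,b3}: {b0} ∩ {b0,b1,b3} = {b0}; idom=b0

DF walk-up:
  b1←b0: walk · to b0
  b1←b3: walk b3→b1 to b0
  b4←b0: walk · to b0
  b4←b3: walk b3→b1 to b0
  DF(b0)=∅
  DF(b1)={b1,b4}
  DF(b2)=∅
  DF(b3)={b1,b4}
  DF(b4)=∅

φ for k: defs {b0,b2,b3}
  DF⁺ = {b1,b4}

Answer: ["b1", "b4"]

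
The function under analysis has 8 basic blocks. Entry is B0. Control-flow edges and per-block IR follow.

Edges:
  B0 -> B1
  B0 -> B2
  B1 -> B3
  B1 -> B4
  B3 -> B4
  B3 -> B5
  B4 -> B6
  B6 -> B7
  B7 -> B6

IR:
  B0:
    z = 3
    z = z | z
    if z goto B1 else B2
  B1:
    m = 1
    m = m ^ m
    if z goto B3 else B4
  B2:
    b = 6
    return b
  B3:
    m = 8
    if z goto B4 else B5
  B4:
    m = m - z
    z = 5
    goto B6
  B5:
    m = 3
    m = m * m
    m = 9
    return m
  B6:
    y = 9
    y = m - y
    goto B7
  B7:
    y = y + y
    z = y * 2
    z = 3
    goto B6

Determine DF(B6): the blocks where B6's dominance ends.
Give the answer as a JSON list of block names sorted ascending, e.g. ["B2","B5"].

idom tree: B1←B0 B2←B0 B3←B1 B4←B1 B5←B3 B6←B4 B7←B6
Dom at joins:
  B4: preds {B1,B3}: {B0,B1} ∩ {B0,B1,B3} = {B0,B1}; idom=B1
  B6: preds {B4,B7}: {B0,B1,B4} ∩ {B0,B1,B4,B6,B7} = {B0,B1,B4}; idom=B4

Frontier:
  join B4 pred B1: · stop@B1
  join B4 pred B3: B3 stop@B1
  join B6 pred B4: · stop@B4
  join B6 pred B7: B7→B6 stop@B4
  B0 → ∅
  B1 → ∅
  B2 → ∅
  B3 → {B4}
  B4 → ∅
  B5 → ∅
  B6 → {B6}
  B7 → {B6}

DF(B6) = ["B6"]

Answer: ["B6"]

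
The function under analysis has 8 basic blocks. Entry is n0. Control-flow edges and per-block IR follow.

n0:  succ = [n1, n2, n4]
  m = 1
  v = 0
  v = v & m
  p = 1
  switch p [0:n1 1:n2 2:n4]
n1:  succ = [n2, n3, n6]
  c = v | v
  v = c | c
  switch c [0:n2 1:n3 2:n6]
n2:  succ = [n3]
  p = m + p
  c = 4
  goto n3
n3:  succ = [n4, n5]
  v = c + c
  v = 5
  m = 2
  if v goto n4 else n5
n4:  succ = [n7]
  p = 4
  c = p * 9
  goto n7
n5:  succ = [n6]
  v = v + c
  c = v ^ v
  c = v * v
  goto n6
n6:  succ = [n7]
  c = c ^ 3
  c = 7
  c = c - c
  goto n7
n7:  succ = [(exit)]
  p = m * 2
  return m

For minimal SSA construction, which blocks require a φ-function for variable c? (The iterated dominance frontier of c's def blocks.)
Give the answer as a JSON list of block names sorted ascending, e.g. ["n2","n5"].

Answer: ["n2", "n3", "n4", "n6", "n7"]

Analysis:
idom tree: n1←n0 n2←n0 n3←n0 n4←n0 n5←n3 n6←n0 n7←n0
Join-block Dom:
  n2: preds {n0,n1}: {n0} ∩ {n0,n1} = {n0}; idom=n0
  n3: preds {n1,n2}: {n0,n1} ∩ {n0,n2} = {n0}; idom=n0
  n4: preds {n0,n3}: {n0} ∩ {n0,n3} = {n0}; idom=n0
  n6: preds {n1,n5}: {n0,n1} ∩ {n0,n3,n5} = {n0}; idom=n0
  n7: preds {n4,n6}: {n0,n4} ∩ {n0,n6} = {n0}; idom=n0

DF walk-up:
  join n2 pred n0: · stop@n0
  join n2 pred n1: n1 stop@n0
  join n3 pred n1: n1 stop@n0
  join n3 pred n2: n2 stop@n0
  join n4 pred n0: · stop@n0
  join n4 pred n3: n3 stop@n0
  join n6 pred n1: n1 stop@n0
  join n6 pred n5: n5→n3 stop@n0
  join n7 pred n4: n4 stop@n0
  join n7 pred n6: n6 stop@n0
  n0: DF=∅
  n1: DF={n2,n3,n6}
  n2: DF={n3}
  n3: DF={n4,n6}
  n4: DF={n7}
  n5: DF={n6}
  n6: DF={n7}
  n7: DF=∅

φ for c: defs {n1,n2,n4,n5,n6}
  DF⁺ = {n2,n3,n4,n6,n7}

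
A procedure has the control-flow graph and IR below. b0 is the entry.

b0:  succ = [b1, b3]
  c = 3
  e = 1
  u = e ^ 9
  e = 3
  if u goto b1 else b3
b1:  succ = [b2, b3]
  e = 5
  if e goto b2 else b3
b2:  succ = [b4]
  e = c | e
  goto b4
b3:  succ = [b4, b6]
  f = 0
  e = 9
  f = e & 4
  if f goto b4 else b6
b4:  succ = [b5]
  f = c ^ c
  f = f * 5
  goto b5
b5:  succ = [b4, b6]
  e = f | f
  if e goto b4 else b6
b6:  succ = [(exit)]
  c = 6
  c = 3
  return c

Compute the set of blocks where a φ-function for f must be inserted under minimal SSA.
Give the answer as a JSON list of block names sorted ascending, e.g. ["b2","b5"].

idom tree: b1←b0 b2←b1 b3←b0 b4←b0 b5←b4 b6←b0
Dom at joins:
  b3: preds {b0,b1}: {b0} ∩ {b0,b1} = {b0}; idom=b0
  b4: preds {b2,b3,b5}: {b0,b1,b2} ∩ {b0,b3} ∩ {b0,b4,b5} = {b0}; idom=b0
  b6: preds {b3,b5}: {b0,b3} ∩ {b0,b4,b5} = {b0}; idom=b0

DF walk-up:
  join b3 pred b0: · stop@b0
  join b3 pred b1: b1 stop@b0
  join b4 pred b2: b2→b1 stop@b0
  join b4 pred b3: b3 stop@b0
  join b4 pred b5: b5→b4 stop@b0
  join b6 pred b3: b3 stop@b0
  join b6 pred b5: b5→b4 stop@b0
  b0: DF=∅
  b1: DF={b3,b4}
  b2: DF={b4}
  b3: DF={b4,b6}
  b4: DF={b4,b6}
  b5: DF={b4,b6}
  b6: DF=∅

φ for f: defs {b3,b4}
  DF⁺ = {b4,b6}

Answer: ["b4", "b6"]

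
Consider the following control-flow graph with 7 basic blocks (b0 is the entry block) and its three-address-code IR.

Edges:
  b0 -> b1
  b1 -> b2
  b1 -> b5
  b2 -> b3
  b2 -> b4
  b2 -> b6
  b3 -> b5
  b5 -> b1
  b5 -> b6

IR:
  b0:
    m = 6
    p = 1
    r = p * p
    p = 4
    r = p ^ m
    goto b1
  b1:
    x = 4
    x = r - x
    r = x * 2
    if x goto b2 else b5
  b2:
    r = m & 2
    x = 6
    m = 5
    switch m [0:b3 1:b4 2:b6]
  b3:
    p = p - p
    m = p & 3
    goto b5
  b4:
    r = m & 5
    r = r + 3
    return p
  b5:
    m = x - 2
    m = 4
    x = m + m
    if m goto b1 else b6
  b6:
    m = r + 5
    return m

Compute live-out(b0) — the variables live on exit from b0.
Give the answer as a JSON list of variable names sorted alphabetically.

Answer: ["m", "p", "r"]

Derivation:
Block summaries:
  b0 def {m,p,r} use ∅
  b1 def {r,x} use {r}
  b2 def {m,r,x} use {m}
  b3 def {m,p} use {p}
  b4 def {r} use {m,p}
  b5 def {m,x} use {x}
  b6 def {m} use {r}

Live sets:
  live b0: ∅→{m,p,r}
  live b1: {m,p,r}→{m,p,r,x}
  live b2: {m,p}→{m,p,r,x}
  live b3: {p,r,x}→{p,r,x}
  live b4: {m,p}→∅
  live b5: {p,r,x}→{m,p,r}
  live b6: {r}→∅

live-out(b0) = ["m", "p", "r"]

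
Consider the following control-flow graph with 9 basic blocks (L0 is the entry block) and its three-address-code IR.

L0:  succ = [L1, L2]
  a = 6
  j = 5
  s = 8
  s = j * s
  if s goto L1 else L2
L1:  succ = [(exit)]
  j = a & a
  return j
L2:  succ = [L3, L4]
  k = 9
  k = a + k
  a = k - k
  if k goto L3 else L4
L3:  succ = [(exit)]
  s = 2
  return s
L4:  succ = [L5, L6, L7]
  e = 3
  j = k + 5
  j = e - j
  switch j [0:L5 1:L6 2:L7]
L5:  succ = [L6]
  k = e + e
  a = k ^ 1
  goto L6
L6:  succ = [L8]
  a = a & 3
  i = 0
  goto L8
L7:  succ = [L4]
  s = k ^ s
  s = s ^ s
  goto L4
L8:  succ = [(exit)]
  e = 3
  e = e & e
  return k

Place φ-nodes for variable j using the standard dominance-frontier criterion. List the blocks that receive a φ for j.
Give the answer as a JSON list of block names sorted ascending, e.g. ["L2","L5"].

idom tree: L1←L0 L2←L0 L3←L2 L4←L2 L5←L4 L6←L4 L7←L4 L8←L6
Dom∩ at merges:
  L4: preds {L2,L7}: {L0,L2} ∩ {L0,L2,L4,L7} = {L0,L2}; idom=L2
  L6: preds {L4,L5}: {L0,L2,L4} ∩ {L0,L2,L4,L5} = {L0,L2,L4}; idom=L4

DF walk-up:
  join L4 pred L2: · stop@L2
  join L4 pred L7: L7→L4 stop@L2
  join L6 pred L4: · stop@L4
  join L6 pred L5: L5 stop@L4
  L0: DF=∅
  L1: DF=∅
  L2: DF=∅
  L3: DF=∅
  L4: DF={L4}
  L5: DF={L6}
  L6: DF=∅
  L7: DF={L4}
  L8: DF=∅

φ for j: defs {L0,L1,L4}
  DF⁺ = {L4}

Answer: ["L4"]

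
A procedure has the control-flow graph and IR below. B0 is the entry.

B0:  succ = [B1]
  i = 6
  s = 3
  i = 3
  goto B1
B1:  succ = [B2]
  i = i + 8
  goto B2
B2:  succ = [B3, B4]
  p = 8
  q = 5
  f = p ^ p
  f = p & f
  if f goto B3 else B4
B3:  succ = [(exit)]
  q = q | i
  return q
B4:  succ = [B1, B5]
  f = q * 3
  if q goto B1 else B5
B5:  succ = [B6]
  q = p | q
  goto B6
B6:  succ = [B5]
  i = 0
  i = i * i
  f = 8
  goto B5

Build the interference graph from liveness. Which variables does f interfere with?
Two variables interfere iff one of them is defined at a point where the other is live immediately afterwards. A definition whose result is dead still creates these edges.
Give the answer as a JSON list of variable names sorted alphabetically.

Answer: ["i", "p", "q"]

Analysis:
Block summaries:
  B0: def={i,s} ue=∅
  B1: def={i} ue={i}
  B2: def={f,p,q} ue=∅
  B3: def={q} ue={i,q}
  B4: def={f} ue={q}
  B5: def={q} ue={p,q}
  B6: def={f,i} ue=∅

Live sets:
  B0: in=∅ out={i}
  B1: in={i} out={i}
  B2: in={i} out={i,p,q}
  B3: in={i,q} out=∅
  B4: in={i,p,q} out={i,p,q}
  B5: in={p,q} out={p,q}
  B6: in={p,q} out={p,q}

Conflict graph:
  f↔{i,p,q}
  i↔{f,p,q}
  p↔{f,i,q}
  q↔{f,i,p}
  s↔∅

N(f) = ["i", "p", "q"]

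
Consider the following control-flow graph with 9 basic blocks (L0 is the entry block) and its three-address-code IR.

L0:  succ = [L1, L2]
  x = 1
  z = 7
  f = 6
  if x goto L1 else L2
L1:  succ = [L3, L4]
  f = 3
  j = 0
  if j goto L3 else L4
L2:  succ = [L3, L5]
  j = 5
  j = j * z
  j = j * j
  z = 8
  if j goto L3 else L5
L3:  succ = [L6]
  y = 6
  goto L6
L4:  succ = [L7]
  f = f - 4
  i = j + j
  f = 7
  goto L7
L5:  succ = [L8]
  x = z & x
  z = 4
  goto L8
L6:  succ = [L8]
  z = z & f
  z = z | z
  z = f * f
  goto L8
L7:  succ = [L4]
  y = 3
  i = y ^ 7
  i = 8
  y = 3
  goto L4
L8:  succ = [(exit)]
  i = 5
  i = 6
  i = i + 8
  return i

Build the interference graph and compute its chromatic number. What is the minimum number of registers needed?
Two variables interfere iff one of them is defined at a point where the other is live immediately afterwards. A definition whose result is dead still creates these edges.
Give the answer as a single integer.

def/use:
  L0: {f,x,z} / ∅
  L1: {f,j} / ∅
  L2: {j,z} / {z}
  L3: {y} / ∅
  L4: {f,i} / {f,j}
  L5: {x,z} / {x,z}
  L6: {z} / {f,z}
  L7: {i,y} / ∅
  L8: {i} / ∅

Live sets:
  L0 li=∅ lo={f,x,z}
  L1 li={z} lo={f,j,z}
  L2 li={f,x,z} lo={f,x,z}
  L3 li={f,z} lo={f,z}
  L4 li={f,j} lo={f,j}
  L5 li={x,z} lo=∅
  L6 li={f,z} lo=∅
  L7 li={f,j} lo={f,j}
  L8 li=∅ lo=∅

Interfere edges:
  f↔{i,j,x,y,z}
  i↔{f,j}
  j↔{f,i,x,y,z}
  x↔{f,j,z}
  y↔{f,j,z}
  z↔{f,j,x,y}

Colouring:
  {f,j,x,z} pairwise interfere (4-clique) ⇒ χ ≥ 4
  assign f→c0 i→c2 j→c1 x→c3 y→c3 z→c2 — no edge inside a register ⇒ χ ≤ 4
  χ = 4

Answer: 4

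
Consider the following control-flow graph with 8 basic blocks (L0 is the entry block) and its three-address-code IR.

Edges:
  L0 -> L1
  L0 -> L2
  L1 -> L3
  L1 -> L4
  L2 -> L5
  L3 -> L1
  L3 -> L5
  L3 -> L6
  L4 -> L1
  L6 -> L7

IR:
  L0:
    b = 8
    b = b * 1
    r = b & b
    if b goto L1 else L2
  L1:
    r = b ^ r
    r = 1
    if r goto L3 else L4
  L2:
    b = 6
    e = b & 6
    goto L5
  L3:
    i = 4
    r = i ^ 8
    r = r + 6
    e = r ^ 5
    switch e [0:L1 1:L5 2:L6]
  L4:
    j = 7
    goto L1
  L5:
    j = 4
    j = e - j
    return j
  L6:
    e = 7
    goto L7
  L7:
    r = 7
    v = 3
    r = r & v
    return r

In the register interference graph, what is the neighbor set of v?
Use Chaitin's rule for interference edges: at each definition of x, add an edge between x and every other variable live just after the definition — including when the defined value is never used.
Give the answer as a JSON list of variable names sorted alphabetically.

Answer: ["r"]

Derivation:
Block summaries:
  L0: def={b,r} ue=∅
  L1: def={r} ue={b,r}
  L2: def={b,e} ue=∅
  L3: def={e,i,r} ue=∅
  L4: def={j} ue=∅
  L5: def={j} ue={e}
  L6: def={e} ue=∅
  L7: def={r,v} ue=∅

Live sets:
  L0 li=∅ lo={b,r}
  L1 li={b,r} lo={b,r}
  L2 li=∅ lo={e}
  L3 li={b} lo={b,e,r}
  L4 li={b,r} lo={b,r}
  L5 li={e} lo=∅
  L6 li=∅ lo=∅
  L7 li=∅ lo=∅

Interfere edges:
  b↔{e,i,j,r}
  e↔{b,j,r}
  i↔{b}
  j↔{b,e,r}
  r↔{b,e,j,v}
  v↔{r}

N(v) = ["r"]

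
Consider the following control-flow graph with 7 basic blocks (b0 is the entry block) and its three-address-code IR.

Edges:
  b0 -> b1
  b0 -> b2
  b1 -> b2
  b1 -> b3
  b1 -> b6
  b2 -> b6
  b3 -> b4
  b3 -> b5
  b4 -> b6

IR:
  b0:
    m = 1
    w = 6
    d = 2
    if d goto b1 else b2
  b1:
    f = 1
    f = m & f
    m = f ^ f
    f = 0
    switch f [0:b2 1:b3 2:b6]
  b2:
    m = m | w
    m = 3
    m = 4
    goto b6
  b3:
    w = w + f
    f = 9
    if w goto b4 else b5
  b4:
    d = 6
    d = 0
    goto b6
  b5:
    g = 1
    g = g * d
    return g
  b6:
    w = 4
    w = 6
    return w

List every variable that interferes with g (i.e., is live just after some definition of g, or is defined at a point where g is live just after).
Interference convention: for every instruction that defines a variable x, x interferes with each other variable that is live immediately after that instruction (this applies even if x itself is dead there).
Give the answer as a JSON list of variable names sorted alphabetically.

Per-block:
  b0 def {d,m,w} use ∅
  b1 def {f,m} use {m}
  b2 def {m} use {m,w}
  b3 def {f,w} use {f,w}
  b4 def {d} use ∅
  b5 def {g} use {d}
  b6 def {w} use ∅

Liveness:
  live b0: ∅→{d,m,w}
  live b1: {d,m,w}→{d,f,m,w}
  live b2: {m,w}→∅
  live b3: {d,f,w}→{d}
  live b4: ∅→∅
  live b5: {d}→∅
  live b6: ∅→∅

Interference:
  d — {f,g,m,w}
  f — {d,m,w}
  g — {d}
  m — {d,f,w}
  w — {d,f,m}

N(g) = ["d"]

Answer: ["d"]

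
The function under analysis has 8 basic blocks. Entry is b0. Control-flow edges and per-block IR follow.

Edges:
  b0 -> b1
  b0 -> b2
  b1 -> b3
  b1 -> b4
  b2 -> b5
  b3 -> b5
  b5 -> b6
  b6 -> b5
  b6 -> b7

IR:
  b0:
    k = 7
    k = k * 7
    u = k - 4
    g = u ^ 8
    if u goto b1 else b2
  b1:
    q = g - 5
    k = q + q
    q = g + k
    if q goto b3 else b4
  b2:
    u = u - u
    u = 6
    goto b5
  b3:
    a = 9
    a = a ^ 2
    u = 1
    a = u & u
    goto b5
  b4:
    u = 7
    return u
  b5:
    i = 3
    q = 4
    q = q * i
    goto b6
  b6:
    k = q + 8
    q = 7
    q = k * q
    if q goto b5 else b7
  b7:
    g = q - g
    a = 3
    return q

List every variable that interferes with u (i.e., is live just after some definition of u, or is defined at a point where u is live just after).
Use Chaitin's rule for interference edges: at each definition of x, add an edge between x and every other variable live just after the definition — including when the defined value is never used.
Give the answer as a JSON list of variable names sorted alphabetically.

def/use:
  b0: def={g,k,u} ue=∅
  b1: def={k,q} ue={g}
  b2: def={u} ue={u}
  b3: def={a,u} ue=∅
  b4: def={u} ue=∅
  b5: def={i,q} ue=∅
  b6: def={k,q} ue={q}
  b7: def={a,g} ue={g,q}

Backward fixpoint:
  live b0: ∅→{g,u}
  live b1: {g}→{g}
  live b2: {g,u}→{g}
  live b3: {g}→{g}
  live b4: ∅→∅
  live b5: {g}→{g,q}
  live b6: {g,q}→{g,q}
  live b7: {g,q}→∅

Interfere edges:
  a — {g,q}
  g — {a,i,k,q,u}
  i — {g,q}
  k — {g,q}
  q — {a,g,i,k}
  u — {g}

N(u) = ["g"]

Answer: ["g"]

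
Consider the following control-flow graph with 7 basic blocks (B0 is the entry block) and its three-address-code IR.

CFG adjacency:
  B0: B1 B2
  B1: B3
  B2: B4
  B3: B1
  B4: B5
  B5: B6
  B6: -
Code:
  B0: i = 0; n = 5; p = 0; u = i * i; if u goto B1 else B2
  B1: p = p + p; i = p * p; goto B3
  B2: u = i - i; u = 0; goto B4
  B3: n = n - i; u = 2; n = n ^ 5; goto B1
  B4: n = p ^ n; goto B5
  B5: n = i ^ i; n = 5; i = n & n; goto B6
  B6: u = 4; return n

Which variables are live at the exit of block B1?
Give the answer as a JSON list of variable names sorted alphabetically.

Answer: ["i", "n", "p"]

Working:
Per-block:
  B0: {i,n,p,u} / ∅
  B1: {i,p} / {p}
  B2: {u} / {i}
  B3: {n,u} / {i,n}
  B4: {n} / {n,p}
  B5: {i,n} / {i}
  B6: {u} / {n}

Liveness:
  B0: in=∅ out={i,n,p}
  B1: in={n,p} out={i,n,p}
  B2: in={i,n,p} out={i,n,p}
  B3: in={i,n,p} out={n,p}
  B4: in={i,n,p} out={i}
  B5: in={i} out={n}
  B6: in={n} out=∅

live-out(B1) = ["i", "n", "p"]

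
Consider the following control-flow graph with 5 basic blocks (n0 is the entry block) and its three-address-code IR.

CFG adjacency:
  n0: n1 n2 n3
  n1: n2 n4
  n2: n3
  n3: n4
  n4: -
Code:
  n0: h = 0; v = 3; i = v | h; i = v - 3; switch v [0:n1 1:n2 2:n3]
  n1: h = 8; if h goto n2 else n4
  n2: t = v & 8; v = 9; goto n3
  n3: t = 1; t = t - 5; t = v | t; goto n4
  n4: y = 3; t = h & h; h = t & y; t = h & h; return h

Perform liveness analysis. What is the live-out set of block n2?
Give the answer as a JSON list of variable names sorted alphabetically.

Per-block:
  n0: {h,i,v} / ∅
  n1: {h} / ∅
  n2: {t,v} / {v}
  n3: {t} / {v}
  n4: {h,t,y} / {h}

Live sets:
  n0: in=∅ out={h,v}
  n1: in={v} out={h,v}
  n2: in={h,v} out={h,v}
  n3: in={h,v} out={h}
  n4: in={h} out=∅

live-out(n2) = ["h", "v"]

Answer: ["h", "v"]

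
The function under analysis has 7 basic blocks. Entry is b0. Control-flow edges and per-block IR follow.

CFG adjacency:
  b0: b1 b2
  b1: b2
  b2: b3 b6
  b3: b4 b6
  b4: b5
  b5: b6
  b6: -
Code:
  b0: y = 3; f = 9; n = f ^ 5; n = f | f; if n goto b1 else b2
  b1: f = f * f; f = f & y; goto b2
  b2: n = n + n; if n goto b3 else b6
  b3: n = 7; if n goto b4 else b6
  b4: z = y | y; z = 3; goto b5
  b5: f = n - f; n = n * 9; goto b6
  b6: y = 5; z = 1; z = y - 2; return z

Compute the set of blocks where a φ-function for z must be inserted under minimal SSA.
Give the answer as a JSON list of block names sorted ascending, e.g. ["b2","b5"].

Answer: ["b6"]

Derivation:
idom tree: b1←b0 b2←b0 b3←b2 b4←b3 b5←b4 b6←b2
Join-block Dom:
  b2: preds {b0,b1}: {b0} ∩ {b0,b1} = {b0}; idom=b0
  b6: preds {b2,b3,b5}: {b0,b2} ∩ {b0,b2,b3} ∩ {b0,b2,b3,b4,b5} = {b0,b2}; idom=b2

DF derivation:
  join b2 pred b0: · stop@b0
  join b2 pred b1: b1 stop@b0
  join b6 pred b2: · stop@b2
  join b6 pred b3: b3 stop@b2
  join b6 pred b5: b5→b4→b3 stop@b2
  DF(b0)=∅
  DF(b1)={b2}
  DF(b2)=∅
  DF(b3)={b6}
  DF(b4)={b6}
  DF(b5)={b6}
  DF(b6)=∅

φ for z: defs {b4,b6}
  DF⁺ = {b6}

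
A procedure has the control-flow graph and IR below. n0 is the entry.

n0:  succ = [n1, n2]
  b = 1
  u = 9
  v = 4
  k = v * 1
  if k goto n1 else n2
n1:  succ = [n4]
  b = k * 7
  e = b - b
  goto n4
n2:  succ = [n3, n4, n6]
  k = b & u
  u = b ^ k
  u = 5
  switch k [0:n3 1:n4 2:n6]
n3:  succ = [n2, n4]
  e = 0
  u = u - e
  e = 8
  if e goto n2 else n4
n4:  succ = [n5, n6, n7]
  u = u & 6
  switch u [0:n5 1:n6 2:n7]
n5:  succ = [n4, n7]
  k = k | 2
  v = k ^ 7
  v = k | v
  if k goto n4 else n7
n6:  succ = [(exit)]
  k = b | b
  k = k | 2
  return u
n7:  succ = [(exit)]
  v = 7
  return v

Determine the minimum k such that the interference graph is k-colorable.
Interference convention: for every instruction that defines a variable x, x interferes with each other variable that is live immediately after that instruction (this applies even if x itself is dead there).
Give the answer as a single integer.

def/use:
  n0 def {b,k,u,v} use ∅
  n1 def {b,e} use {k}
  n2 def {k,u} use {b,u}
  n3 def {e,u} use {u}
  n4 def {u} use {u}
  n5 def {k,v} use {k}
  n6 def {k} use {b,u}
  n7 def {v} use ∅

Backward fixpoint:
  n0 li=∅ lo={b,k,u}
  n1 li={k,u} lo={b,k,u}
  n2 li={b,u} lo={b,k,u}
  n3 li={b,k,u} lo={b,k,u}
  n4 li={b,k,u} lo={b,k,u}
  n5 li={b,k,u} lo={b,k,u}
  n6 li={b,u} lo=∅
  n7 li=∅ lo=∅

Interference:
  b — {e,k,u,v}
  e — {b,k,u}
  k — {b,e,u,v}
  u — {b,e,k,v}
  v — {b,k,u}

Chromatic number:
  lower bound: {b,e,k,u} mutually conflict ⇒ χ ≥ 4
  assign b→r0 e→r3 k→r1 u→r2 v→r3 — no edge inside a register ⇒ χ ≤ 4
  χ = 4

Answer: 4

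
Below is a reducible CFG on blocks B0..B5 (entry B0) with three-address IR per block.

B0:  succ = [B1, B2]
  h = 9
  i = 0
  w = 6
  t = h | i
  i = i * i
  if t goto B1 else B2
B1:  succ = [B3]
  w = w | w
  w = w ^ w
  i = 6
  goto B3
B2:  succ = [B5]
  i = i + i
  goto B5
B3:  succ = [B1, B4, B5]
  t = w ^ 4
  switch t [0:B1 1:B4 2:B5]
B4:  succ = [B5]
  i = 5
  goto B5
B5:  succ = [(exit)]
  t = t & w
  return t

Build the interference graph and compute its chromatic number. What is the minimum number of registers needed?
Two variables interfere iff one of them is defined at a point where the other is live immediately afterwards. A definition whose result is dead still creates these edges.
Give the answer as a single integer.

Answer: 3

Analysis:
Per-block:
  B0 def {h,i,t,w} use ∅
  B1 def {i,w} use {w}
  B2 def {i} use {i}
  B3 def {t} use {w}
  B4 def {i} use ∅
  B5 def {t} use {t,w}

Live sets:
  B0: in=∅ out={i,t,w}
  B1: in={w} out={w}
  B2: in={i,t,w} out={t,w}
  B3: in={w} out={t,w}
  B4: in={t,w} out={t,w}
  B5: in={t,w} out=∅

Interfere edges:
  h↔{i,w}
  i↔{h,t,w}
  t↔{i,w}
  w↔{h,i,t}

Chromatic number:
  lower bound: {h,i,w} mutually conflict ⇒ χ ≥ 3
  assign h→R2 i→R0 t→R2 w→R1 — no edge inside a register ⇒ χ ≤ 3
  χ = 3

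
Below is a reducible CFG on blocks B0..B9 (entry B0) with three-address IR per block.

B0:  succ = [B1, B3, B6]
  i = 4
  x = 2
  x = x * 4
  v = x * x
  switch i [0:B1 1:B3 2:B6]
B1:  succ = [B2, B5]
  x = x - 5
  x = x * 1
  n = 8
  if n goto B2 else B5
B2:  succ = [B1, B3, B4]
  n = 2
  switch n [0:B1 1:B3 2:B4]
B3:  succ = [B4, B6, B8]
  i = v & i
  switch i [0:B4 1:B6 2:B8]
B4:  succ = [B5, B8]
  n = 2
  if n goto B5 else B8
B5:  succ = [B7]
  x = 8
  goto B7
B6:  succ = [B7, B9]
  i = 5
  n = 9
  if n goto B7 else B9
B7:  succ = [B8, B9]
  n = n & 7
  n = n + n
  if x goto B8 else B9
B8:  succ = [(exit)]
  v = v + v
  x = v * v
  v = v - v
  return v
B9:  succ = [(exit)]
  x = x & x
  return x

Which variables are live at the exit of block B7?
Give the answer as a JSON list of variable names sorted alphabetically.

Answer: ["v", "x"]

Analysis:
def/use:
  B0: def={i,v,x} ue=∅
  B1: def={n,x} ue={x}
  B2: def={n} ue=∅
  B3: def={i} ue={i,v}
  B4: def={n} ue=∅
  B5: def={x} ue=∅
  B6: def={i,n} ue=∅
  B7: def={n} ue={n,x}
  B8: def={v,x} ue={v}
  B9: def={x} ue={x}

Live sets:
  live B0: ∅→{i,v,x}
  live B1: {i,v,x}→{i,n,v,x}
  live B2: {i,v,x}→{i,v,x}
  live B3: {i,v,x}→{v,x}
  live B4: {v}→{n,v}
  live B5: {n,v}→{n,v,x}
  live B6: {v,x}→{n,v,x}
  live B7: {n,v,x}→{v,x}
  live B8: {v}→∅
  live B9: {x}→∅

live-out(B7) = ["v", "x"]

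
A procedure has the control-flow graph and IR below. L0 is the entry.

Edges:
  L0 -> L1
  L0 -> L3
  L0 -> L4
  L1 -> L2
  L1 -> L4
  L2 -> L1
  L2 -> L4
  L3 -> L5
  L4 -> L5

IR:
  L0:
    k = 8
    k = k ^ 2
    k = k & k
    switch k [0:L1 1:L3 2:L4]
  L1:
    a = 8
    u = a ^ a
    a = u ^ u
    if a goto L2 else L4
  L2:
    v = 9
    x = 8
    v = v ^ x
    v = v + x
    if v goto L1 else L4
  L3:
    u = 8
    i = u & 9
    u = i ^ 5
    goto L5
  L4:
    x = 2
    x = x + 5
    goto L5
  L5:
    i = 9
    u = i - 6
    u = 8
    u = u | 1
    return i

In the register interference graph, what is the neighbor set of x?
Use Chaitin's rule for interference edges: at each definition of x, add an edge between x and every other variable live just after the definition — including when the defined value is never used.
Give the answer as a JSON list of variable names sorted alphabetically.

Per-block:
  L0 def {k} use ∅
  L1 def {a,u} use ∅
  L2 def {v,x} use ∅
  L3 def {i,u} use ∅
  L4 def {x} use ∅
  L5 def {i,u} use ∅

Backward fixpoint:
  live L0: ∅→∅
  live L1: ∅→∅
  live L2: ∅→∅
  live L3: ∅→∅
  live L4: ∅→∅
  live L5: ∅→∅

Interfere edges:
  a — ∅
  i — {u}
  k — ∅
  u — {i}
  v — {x}
  x — {v}

N(x) = ["v"]

Answer: ["v"]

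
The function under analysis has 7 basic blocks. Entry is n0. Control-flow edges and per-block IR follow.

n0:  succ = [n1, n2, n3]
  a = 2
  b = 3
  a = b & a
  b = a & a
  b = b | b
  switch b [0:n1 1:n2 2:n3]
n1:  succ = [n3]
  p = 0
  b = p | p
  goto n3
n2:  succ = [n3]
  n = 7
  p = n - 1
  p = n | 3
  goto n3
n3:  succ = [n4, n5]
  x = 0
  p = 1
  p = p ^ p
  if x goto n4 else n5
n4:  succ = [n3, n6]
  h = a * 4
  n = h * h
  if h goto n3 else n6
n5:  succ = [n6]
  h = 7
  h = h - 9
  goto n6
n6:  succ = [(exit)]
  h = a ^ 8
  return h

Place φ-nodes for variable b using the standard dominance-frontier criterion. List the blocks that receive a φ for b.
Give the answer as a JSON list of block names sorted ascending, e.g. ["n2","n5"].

Answer: ["n3"]

Derivation:
idom tree: n1←n0 n2←n0 n3←n0 n4←n3 n5←n3 n6←n3
Join-block Dom:
  n3: preds {n0,n1,n2,n4}: {n0} ∩ {n0,n1} ∩ {n0,n2} ∩ {n0,n3,n4} = {n0}; idom=n0
  n6: preds {n4,n5}: {n0,n3,n4} ∩ {n0,n3,n5} = {n0,n3}; idom=n3

Frontier:
  join n3 pred n0: · stop@n0
  join n3 pred n1: n1 stop@n0
  join n3 pred n2: n2 stop@n0
  join n3 pred n4: n4→n3 stop@n0
  join n6 pred n4: n4 stop@n3
  join n6 pred n5: n5 stop@n3
  DF(n0)=∅
  DF(n1)={n3}
  DF(n2)={n3}
  DF(n3)={n3}
  DF(n4)={n3,n6}
  DF(n5)={n6}
  DF(n6)=∅

φ for b: defs {n0,n1}
  DF⁺ = {n3}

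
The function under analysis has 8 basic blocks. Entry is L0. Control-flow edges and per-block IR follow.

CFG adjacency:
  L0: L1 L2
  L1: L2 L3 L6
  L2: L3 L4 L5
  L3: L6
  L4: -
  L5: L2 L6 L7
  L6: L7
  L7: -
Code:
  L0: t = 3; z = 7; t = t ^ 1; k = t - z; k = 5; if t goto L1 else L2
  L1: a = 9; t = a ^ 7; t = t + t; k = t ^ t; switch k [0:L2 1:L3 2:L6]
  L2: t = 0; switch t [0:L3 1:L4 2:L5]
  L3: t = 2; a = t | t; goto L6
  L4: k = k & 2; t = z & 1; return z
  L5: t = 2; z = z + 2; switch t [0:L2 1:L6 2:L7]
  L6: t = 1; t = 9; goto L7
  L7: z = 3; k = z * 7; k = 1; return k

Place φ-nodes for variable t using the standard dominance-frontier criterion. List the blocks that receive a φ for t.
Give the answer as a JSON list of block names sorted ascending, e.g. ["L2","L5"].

idom tree: L1←L0 L2←L0 L3←L0 L4←L2 L5←L2 L6←L0 L7←L0
Join-block Dom:
  L2: preds {L0,L1,L5}: {L0} ∩ {L0,L1} ∩ {L0,L2,L5} = {L0}; idom=L0
  L3: preds {L1,L2}: {L0,L1} ∩ {L0,L2} = {L0}; idom=L0
  L6: preds {L1,L3,L5}: {L0,L1} ∩ {L0,L3} ∩ {L0,L2,L5} = {L0}; idom=L0
  L7: preds {L5,L6}: {L0,L2,L5} ∩ {L0,L6} = {L0}; idom=L0

Frontier:
  join L2 pred L0: · stop@L0
  join L2 pred L1: L1 stop@L0
  join L2 pred L5: L5→L2 stop@L0
  join L3 pred L1: L1 stop@L0
  join L3 pred L2: L2 stop@L0
  join L6 pred L1: L1 stop@L0
  join L6 pred L3: L3 stop@L0
  join L6 pred L5: L5→L2 stop@L0
  join L7 pred L5: L5→L2 stop@L0
  join L7 pred L6: L6 stop@L0
  L0 → ∅
  L1 → {L2,L3,L6}
  L2 → {L2,L3,L6,L7}
  L3 → {L6}
  L4 → ∅
  L5 → {L2,L6,L7}
  L6 → {L7}
  L7 → ∅

φ for t: defs {L0,L1,L2,L3,L4,L5,L6}
  DF⁺ = {L2,L3,L6,L7}

Answer: ["L2", "L3", "L6", "L7"]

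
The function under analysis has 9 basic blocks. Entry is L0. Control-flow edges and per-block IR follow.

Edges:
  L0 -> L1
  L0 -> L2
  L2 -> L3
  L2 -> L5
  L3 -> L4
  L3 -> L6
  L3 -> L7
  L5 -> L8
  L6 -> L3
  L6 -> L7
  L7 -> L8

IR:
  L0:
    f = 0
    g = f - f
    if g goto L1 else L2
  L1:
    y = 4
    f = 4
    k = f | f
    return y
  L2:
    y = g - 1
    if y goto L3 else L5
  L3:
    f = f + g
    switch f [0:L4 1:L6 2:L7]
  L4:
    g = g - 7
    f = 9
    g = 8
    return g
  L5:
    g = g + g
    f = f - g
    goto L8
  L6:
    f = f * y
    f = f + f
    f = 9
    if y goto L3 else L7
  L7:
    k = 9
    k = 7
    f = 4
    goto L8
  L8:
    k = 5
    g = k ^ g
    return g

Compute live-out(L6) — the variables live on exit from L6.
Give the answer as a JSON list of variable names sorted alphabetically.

Per-block:
  L0 def {f,g} use ∅
  L1 def {f,k,y} use ∅
  L2 def {y} use {g}
  L3 def {f} use {f,g}
  L4 def {f,g} use {g}
  L5 def {f,g} use {f,g}
  L6 def {f} use {f,y}
  L7 def {f,k} use ∅
  L8 def {g,k} use {g}

Live sets:
  live L0: ∅→{f,g}
  live L1: ∅→∅
  live L2: {f,g}→{f,g,y}
  live L3: {f,g,y}→{f,g,y}
  live L4: {g}→∅
  live L5: {f,g}→{g}
  live L6: {f,g,y}→{f,g,y}
  live L7: {g}→{g}
  live L8: {g}→∅

live-out(L6) = ["f", "g", "y"]

Answer: ["f", "g", "y"]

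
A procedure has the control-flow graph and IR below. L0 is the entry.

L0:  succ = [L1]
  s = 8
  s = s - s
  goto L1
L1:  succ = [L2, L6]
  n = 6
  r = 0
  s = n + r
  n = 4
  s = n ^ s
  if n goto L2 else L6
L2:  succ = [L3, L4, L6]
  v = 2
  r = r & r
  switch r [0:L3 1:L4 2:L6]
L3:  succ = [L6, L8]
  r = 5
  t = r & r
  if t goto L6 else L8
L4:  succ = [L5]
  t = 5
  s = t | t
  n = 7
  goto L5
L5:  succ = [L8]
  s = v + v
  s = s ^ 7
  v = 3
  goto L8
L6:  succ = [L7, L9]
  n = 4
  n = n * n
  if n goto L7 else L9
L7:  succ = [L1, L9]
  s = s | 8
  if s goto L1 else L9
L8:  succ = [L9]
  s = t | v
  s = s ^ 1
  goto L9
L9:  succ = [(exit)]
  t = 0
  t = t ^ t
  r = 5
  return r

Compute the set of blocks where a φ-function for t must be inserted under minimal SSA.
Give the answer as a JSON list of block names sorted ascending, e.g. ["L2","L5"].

idom tree: L1←L0 L2←L1 L3←L2 L4←L2 L5←L4 L6←L1 L7←L6 L8←L2 L9←L1
Join-block Dom:
  L1: preds {L0,L7}: {L0} ∩ {L0,L1,L6,L7} = {L0}; idom=L0
  L6: preds {L1,L2,L3}: {L0,L1} ∩ {L0,L1,L2} ∩ {L0,L1,L2,L3} = {L0,L1}; idom=L1
  L8: preds {L3,L5}: {L0,L1,L2,L3} ∩ {L0,L1,L2,L4,L5} = {L0,L1,L2}; idom=L2
  L9: preds {L6,L7,L8}: {L0,L1,L6} ∩ {L0,L1,L6,L7} ∩ {L0,L1,L2,L8} = {L0,L1}; idom=L1

DF walk-up:
  join L1 pred L0: · stop@L0
  join L1 pred L7: L7→L6→L1 stop@L0
  join L6 pred L1: · stop@L1
  join L6 pred L2: L2 stop@L1
  join L6 pred L3: L3→L2 stop@L1
  join L8 pred L3: L3 stop@L2
  join L8 pred L5: L5→L4 stop@L2
  join L9 pred L6: L6 stop@L1
  join L9 pred L7: L7→L6 stop@L1
  join L9 pred L8: L8→L2 stop@L1
  L0 → ∅
  L1 → {L1}
  L2 → {L6,L9}
  L3 → {L6,L8}
  L4 → {L8}
  L5 → {L8}
  L6 → {L1,L9}
  L7 → {L1,L9}
  L8 → {L9}
  L9 → ∅

φ for t: defs {L3,L4,L9}
  DF⁺ = {L1,L6,L8,L9}

Answer: ["L1", "L6", "L8", "L9"]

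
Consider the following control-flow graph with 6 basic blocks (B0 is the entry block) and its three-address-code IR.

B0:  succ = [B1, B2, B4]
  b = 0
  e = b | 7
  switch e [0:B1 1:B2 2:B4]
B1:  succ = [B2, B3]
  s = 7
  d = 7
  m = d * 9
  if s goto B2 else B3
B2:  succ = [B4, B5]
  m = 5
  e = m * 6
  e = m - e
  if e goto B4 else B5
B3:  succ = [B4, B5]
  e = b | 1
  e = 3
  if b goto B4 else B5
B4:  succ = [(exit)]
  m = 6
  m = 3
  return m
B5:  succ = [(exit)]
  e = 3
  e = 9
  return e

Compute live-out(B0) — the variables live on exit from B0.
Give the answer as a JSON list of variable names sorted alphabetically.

Answer: ["b"]

Working:
Block summaries:
  B0: {b,e} / ∅
  B1: {d,m,s} / ∅
  B2: {e,m} / ∅
  B3: {e} / {b}
  B4: {m} / ∅
  B5: {e} / ∅

Backward fixpoint:
  B0 li=∅ lo={b}
  B1 li={b} lo={b}
  B2 li=∅ lo=∅
  B3 li={b} lo=∅
  B4 li=∅ lo=∅
  B5 li=∅ lo=∅

live-out(B0) = ["b"]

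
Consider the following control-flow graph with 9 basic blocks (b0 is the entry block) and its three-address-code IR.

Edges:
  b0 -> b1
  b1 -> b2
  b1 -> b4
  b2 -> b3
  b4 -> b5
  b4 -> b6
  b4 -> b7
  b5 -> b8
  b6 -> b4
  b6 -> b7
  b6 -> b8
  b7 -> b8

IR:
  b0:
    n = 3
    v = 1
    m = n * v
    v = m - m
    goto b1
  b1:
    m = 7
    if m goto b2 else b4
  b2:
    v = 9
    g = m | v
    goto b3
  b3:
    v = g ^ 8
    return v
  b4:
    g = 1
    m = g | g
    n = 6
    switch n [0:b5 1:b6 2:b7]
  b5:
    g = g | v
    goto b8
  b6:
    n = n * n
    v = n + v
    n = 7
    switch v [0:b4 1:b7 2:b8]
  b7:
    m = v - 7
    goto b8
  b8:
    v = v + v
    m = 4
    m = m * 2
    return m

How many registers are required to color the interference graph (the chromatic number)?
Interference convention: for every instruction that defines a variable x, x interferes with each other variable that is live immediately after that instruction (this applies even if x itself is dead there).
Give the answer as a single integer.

Answer: 3

Analysis:
def/use:
  b0 def {m,n,v} use ∅
  b1 def {m} use ∅
  b2 def {g,v} use {m}
  b3 def {v} use {g}
  b4 def {g,m,n} use ∅
  b5 def {g} use {g,v}
  b6 def {n,v} use {n,v}
  b7 def {m} use {v}
  b8 def {m,v} use {v}

Liveness:
  b0: in=∅ out={v}
  b1: in={v} out={m,v}
  b2: in={m} out={g}
  b3: in={g} out=∅
  b4: in={v} out={g,n,v}
  b5: in={g,v} out={v}
  b6: in={n,v} out={v}
  b7: in={v} out={v}
  b8: in={v} out=∅

Interference:
  g: {m,n,v}
  m: {g,v}
  n: {g,v}
  v: {g,m,n}

Colouring:
  lower bound: {g,m,v} mutually conflict ⇒ χ ≥ 3
  3-colouring: R0={g}  R1={v}  R2={m,n}
  χ = 3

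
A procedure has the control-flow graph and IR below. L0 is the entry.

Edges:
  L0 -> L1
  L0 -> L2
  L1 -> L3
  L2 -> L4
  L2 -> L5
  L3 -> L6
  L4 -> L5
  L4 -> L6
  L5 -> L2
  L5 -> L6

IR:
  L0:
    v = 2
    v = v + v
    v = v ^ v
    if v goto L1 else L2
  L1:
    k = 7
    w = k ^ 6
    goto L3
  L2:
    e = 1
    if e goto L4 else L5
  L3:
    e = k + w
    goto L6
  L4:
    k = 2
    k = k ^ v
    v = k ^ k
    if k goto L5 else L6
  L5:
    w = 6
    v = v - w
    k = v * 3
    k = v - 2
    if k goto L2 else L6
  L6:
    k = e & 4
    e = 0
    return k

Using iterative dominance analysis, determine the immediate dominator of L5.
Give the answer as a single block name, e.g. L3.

Answer: L2

Analysis:
idom tree: L1←L0 L2←L0 L3←L1 L4←L2 L5←L2 L6←L0
Join-block Dom:
  L2: preds {L0,L5}: {L0} ∩ {L0,L2,L5} = {L0}; idom=L0
  L5: preds {L2,L4}: {L0,L2} ∩ {L0,L2,L4} = {L0,L2}; idom=L2
  L6: preds {L3,L4,L5}: {L0,L1,L3} ∩ {L0,L2,L4} ∩ {L0,L2,L5} = {L0}; idom=L0

idom(L5) = L2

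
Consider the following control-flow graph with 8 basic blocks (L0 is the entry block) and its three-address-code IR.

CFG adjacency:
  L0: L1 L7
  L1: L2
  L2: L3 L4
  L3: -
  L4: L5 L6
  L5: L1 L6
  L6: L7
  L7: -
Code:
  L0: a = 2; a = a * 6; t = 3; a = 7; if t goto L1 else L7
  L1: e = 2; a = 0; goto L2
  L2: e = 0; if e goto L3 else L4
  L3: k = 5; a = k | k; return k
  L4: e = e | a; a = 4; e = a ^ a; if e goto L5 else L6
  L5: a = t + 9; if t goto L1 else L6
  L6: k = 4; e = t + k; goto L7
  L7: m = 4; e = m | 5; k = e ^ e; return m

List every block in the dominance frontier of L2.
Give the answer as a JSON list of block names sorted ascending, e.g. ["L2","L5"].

idom tree: L1←L0 L2←L1 L3←L2 L4←L2 L5←L4 L6←L4 L7←L0
Join-block Dom:
  L1: preds {L0,L5}: {L0} ∩ {L0,L1,L2,L4,L5} = {L0}; idom=L0
  L6: preds {L4,L5}: {L0,L1,L2,L4} ∩ {L0,L1,L2,L4,L5} = {L0,L1,L2,L4}; idom=L4
  L7: preds {L0,L6}: {L0} ∩ {L0,L1,L2,L4,L6} = {L0}; idom=L0

Frontier:
  L1←L0: walk · to L0
  L1←L5: walk L5→L4→L2→L1 to L0
  L6←L4: walk · to L4
  L6←L5: walk L5 to L4
  L7←L0: walk · to L0
  L7←L6: walk L6→L4→L2→L1 to L0
  L0 → ∅
  L1 → {L1,L7}
  L2 → {L1,L7}
  L3 → ∅
  L4 → {L1,L7}
  L5 → {L1,L6}
  L6 → {L7}
  L7 → ∅

DF(L2) = ["L1", "L7"]

Answer: ["L1", "L7"]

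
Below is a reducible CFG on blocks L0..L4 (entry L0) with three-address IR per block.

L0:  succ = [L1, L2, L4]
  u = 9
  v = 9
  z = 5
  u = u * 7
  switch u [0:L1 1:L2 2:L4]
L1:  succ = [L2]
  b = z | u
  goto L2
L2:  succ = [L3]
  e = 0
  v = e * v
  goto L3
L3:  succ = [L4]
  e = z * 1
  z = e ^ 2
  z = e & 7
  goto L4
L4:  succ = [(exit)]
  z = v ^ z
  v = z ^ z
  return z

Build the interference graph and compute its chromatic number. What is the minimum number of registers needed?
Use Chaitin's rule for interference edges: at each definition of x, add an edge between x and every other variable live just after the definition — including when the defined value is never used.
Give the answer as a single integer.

Per-block:
  L0: {u,v,z} / ∅
  L1: {b} / {u,z}
  L2: {e,v} / {v}
  L3: {e,z} / {z}
  L4: {v,z} / {v,z}

Backward fixpoint:
  live L0: ∅→{u,v,z}
  live L1: {u,v,z}→{v,z}
  live L2: {v,z}→{v,z}
  live L3: {v,z}→{v,z}
  live L4: {v,z}→∅

Interfere edges:
  b: {v,z}
  e: {v,z}
  u: {v,z}
  v: {b,e,u,z}
  z: {b,e,u,v}

Registers:
  clique {b,v,z} ⇒ need ≥ 3
  3-colouring: r0={v}  r1={z}  r2={b,e,u}
  χ = 3

Answer: 3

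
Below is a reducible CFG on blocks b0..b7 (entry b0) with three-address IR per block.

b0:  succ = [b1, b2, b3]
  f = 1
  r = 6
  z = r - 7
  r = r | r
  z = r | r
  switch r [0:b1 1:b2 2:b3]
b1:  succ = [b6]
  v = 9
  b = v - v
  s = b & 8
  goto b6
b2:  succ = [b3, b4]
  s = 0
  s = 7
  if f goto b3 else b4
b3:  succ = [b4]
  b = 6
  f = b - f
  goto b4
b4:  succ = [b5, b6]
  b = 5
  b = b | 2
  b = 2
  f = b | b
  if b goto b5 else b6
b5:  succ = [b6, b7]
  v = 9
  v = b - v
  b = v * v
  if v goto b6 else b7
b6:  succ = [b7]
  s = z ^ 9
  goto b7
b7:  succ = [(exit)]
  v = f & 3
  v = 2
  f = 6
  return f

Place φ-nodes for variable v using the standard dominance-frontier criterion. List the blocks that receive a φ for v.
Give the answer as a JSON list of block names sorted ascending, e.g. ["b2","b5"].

Answer: ["b6", "b7"]

Working:
idom tree: b1←b0 b2←b0 b3←b0 b4←b0 b5←b4 b6←b0 b7←b0
Dom at joins:
  b3: preds {b0,b2}: {b0} ∩ {b0,b2} = {b0}; idom=b0
  b4: preds {b2,b3}: {b0,b2} ∩ {b0,b3} = {b0}; idom=b0
  b6: preds {b1,b4,b5}: {b0,b1} ∩ {b0,b4} ∩ {b0,b4,b5} = {b0}; idom=b0
  b7: preds {b5,b6}: {b0,b4,b5} ∩ {b0,b6} = {b0}; idom=b0

DF walk-up:
  join b3 pred b0: · stop@b0
  join b3 pred b2: b2 stop@b0
  join b4 pred b2: b2 stop@b0
  join b4 pred b3: b3 stop@b0
  join b6 pred b1: b1 stop@b0
  join b6 pred b4: b4 stop@b0
  join b6 pred b5: b5→b4 stop@b0
  join b7 pred b5: b5→b4 stop@b0
  join b7 pred b6: b6 stop@b0
  b0: DF=∅
  b1: DF={b6}
  b2: DF={b3,b4}
  b3: DF={b4}
  b4: DF={b6,b7}
  b5: DF={b6,b7}
  b6: DF={b7}
  b7: DF=∅

φ for v: defs {b1,b5,b7}
  DF⁺ = {b6,b7}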